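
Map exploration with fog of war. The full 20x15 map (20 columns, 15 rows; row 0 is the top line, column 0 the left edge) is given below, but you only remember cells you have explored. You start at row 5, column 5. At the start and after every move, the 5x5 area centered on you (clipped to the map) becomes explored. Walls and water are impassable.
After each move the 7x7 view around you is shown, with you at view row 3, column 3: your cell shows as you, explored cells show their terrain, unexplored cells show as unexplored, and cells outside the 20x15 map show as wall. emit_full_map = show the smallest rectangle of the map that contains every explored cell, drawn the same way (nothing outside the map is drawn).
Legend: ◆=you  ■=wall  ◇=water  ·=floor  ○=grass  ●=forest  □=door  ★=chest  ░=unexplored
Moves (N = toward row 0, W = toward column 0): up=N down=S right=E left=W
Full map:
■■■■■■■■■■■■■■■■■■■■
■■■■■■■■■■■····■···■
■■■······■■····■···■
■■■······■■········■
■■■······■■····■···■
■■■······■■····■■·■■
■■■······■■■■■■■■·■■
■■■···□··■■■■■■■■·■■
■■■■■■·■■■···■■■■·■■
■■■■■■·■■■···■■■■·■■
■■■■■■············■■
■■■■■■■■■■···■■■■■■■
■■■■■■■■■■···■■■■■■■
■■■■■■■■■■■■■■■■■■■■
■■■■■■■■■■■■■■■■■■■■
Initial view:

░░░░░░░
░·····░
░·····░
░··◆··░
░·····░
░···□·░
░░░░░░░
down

░·····░
░·····░
░·····░
░··◆··░
░···□·░
░■■■·■░
░░░░░░░

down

░·····░
░·····░
░·····░
░··◆□·░
░■■■·■░
░■■■·■░
░░░░░░░

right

·····░░
······░
······░
···◆··░
■■■·■■░
■■■·■■░
░░░░░░░

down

······░
······░
···□··░
■■■◆■■░
■■■·■■░
░■■···░
░░░░░░░

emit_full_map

·····░
·····░
······
······
···□··
■■■◆■■
■■■·■■
░■■···

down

······░
···□··░
■■■·■■░
■■■◆■■░
░■■···░
░■■■■■░
░░░░░░░

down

···□··░
■■■·■■░
■■■·■■░
░■■◆··░
░■■■■■░
░■■■■■░
░░░░░░░

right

··□··░░
■■·■■■░
■■·■■■░
■■·◆··░
■■■■■■░
■■■■■■░
░░░░░░░

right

·□··░░░
■·■■■·░
■·■■■·░
■··◆··░
■■■■■·░
■■■■■·░
░░░░░░░

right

□··░░░░
·■■■··░
·■■■··░
···◆··░
■■■■··░
■■■■··░
░░░░░░░

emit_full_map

·····░░░░
·····░░░░
······░░░
······░░░
···□··░░░
■■■·■■■··
■■■·■■■··
░■■···◆··
░■■■■■■··
░■■■■■■··


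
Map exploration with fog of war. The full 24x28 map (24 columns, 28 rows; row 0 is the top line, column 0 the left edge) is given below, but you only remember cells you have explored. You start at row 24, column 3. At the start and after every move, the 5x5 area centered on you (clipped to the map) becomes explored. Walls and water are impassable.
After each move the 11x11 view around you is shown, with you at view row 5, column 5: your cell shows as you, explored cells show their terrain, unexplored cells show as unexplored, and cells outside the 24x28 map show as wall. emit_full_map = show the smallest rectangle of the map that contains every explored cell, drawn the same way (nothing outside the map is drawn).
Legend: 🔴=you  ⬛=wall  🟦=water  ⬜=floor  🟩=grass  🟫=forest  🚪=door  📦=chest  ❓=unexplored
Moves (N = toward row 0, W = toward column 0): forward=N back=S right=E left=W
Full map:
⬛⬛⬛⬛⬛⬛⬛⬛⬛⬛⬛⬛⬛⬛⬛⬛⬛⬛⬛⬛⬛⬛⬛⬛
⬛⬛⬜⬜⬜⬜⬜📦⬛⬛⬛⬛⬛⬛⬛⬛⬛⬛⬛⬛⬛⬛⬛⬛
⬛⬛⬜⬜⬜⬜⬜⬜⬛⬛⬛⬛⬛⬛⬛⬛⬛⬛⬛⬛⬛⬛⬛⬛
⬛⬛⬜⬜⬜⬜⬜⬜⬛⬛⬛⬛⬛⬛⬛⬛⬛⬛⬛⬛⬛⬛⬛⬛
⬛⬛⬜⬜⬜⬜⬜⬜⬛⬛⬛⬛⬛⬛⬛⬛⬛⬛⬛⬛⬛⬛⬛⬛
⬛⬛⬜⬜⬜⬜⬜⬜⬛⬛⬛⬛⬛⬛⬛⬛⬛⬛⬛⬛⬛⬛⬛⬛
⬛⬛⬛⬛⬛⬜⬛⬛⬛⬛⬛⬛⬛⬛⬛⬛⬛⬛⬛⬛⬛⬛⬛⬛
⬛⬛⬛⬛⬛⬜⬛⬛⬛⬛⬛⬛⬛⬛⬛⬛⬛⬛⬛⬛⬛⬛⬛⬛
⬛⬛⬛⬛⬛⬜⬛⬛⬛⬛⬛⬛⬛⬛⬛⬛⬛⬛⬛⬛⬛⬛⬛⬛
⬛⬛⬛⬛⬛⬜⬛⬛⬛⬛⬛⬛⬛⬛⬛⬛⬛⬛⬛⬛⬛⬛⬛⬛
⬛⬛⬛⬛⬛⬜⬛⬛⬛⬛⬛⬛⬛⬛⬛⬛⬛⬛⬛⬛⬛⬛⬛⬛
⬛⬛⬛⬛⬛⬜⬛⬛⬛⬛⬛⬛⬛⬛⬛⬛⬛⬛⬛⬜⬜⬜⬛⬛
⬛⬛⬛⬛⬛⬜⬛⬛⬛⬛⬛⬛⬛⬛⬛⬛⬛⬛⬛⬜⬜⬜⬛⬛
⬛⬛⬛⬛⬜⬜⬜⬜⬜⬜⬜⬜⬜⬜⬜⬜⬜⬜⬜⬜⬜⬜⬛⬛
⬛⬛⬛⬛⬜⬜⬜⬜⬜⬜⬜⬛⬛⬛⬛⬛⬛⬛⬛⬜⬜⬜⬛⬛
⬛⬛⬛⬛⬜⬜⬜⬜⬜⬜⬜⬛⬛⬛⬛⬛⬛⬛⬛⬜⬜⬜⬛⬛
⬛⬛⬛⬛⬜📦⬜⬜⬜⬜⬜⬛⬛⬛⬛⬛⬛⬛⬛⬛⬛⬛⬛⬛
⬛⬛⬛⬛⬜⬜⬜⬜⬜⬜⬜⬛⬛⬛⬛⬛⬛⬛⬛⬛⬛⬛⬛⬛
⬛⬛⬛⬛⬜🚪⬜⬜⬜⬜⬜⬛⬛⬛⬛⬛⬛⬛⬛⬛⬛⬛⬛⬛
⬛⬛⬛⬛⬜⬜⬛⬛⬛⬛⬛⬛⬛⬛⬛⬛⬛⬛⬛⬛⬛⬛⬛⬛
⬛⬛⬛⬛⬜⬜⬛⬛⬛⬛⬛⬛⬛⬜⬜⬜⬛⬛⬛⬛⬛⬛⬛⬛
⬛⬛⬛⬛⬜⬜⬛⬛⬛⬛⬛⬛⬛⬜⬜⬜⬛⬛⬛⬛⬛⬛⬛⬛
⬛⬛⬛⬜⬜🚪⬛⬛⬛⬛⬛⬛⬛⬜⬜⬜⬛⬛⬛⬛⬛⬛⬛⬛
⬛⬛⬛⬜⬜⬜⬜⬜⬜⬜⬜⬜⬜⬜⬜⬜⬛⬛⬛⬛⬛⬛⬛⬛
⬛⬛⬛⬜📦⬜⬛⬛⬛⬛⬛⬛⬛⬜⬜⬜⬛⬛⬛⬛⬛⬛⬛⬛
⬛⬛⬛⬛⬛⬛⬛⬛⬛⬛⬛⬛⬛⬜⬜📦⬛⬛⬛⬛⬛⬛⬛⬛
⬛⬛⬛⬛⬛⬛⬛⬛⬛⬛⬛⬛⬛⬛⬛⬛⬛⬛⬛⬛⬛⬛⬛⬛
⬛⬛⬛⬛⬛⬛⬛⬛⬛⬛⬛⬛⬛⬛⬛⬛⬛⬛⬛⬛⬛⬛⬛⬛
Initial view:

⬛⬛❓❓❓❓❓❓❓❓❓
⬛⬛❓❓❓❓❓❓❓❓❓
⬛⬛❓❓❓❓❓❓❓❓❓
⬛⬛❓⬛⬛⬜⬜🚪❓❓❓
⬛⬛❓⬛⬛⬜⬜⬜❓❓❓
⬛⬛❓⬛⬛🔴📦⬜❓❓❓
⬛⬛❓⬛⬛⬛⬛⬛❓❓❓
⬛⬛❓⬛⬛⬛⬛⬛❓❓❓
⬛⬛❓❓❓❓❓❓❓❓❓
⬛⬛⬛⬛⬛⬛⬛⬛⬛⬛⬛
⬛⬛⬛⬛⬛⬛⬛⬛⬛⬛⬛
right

⬛❓❓❓❓❓❓❓❓❓❓
⬛❓❓❓❓❓❓❓❓❓❓
⬛❓❓❓❓❓❓❓❓❓❓
⬛❓⬛⬛⬜⬜🚪⬛❓❓❓
⬛❓⬛⬛⬜⬜⬜⬜❓❓❓
⬛❓⬛⬛⬜🔴⬜⬛❓❓❓
⬛❓⬛⬛⬛⬛⬛⬛❓❓❓
⬛❓⬛⬛⬛⬛⬛⬛❓❓❓
⬛❓❓❓❓❓❓❓❓❓❓
⬛⬛⬛⬛⬛⬛⬛⬛⬛⬛⬛
⬛⬛⬛⬛⬛⬛⬛⬛⬛⬛⬛

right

❓❓❓❓❓❓❓❓❓❓❓
❓❓❓❓❓❓❓❓❓❓❓
❓❓❓❓❓❓❓❓❓❓❓
❓⬛⬛⬜⬜🚪⬛⬛❓❓❓
❓⬛⬛⬜⬜⬜⬜⬜❓❓❓
❓⬛⬛⬜📦🔴⬛⬛❓❓❓
❓⬛⬛⬛⬛⬛⬛⬛❓❓❓
❓⬛⬛⬛⬛⬛⬛⬛❓❓❓
❓❓❓❓❓❓❓❓❓❓❓
⬛⬛⬛⬛⬛⬛⬛⬛⬛⬛⬛
⬛⬛⬛⬛⬛⬛⬛⬛⬛⬛⬛

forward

❓❓❓❓❓❓❓❓❓❓❓
❓❓❓❓❓❓❓❓❓❓❓
❓❓❓❓❓❓❓❓❓❓❓
❓❓❓⬛⬜⬜⬛⬛❓❓❓
❓⬛⬛⬜⬜🚪⬛⬛❓❓❓
❓⬛⬛⬜⬜🔴⬜⬜❓❓❓
❓⬛⬛⬜📦⬜⬛⬛❓❓❓
❓⬛⬛⬛⬛⬛⬛⬛❓❓❓
❓⬛⬛⬛⬛⬛⬛⬛❓❓❓
❓❓❓❓❓❓❓❓❓❓❓
⬛⬛⬛⬛⬛⬛⬛⬛⬛⬛⬛

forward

❓❓❓❓❓❓❓❓❓❓❓
❓❓❓❓❓❓❓❓❓❓❓
❓❓❓❓❓❓❓❓❓❓❓
❓❓❓⬛⬜⬜⬛⬛❓❓❓
❓❓❓⬛⬜⬜⬛⬛❓❓❓
❓⬛⬛⬜⬜🔴⬛⬛❓❓❓
❓⬛⬛⬜⬜⬜⬜⬜❓❓❓
❓⬛⬛⬜📦⬜⬛⬛❓❓❓
❓⬛⬛⬛⬛⬛⬛⬛❓❓❓
❓⬛⬛⬛⬛⬛⬛⬛❓❓❓
❓❓❓❓❓❓❓❓❓❓❓

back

❓❓❓❓❓❓❓❓❓❓❓
❓❓❓❓❓❓❓❓❓❓❓
❓❓❓⬛⬜⬜⬛⬛❓❓❓
❓❓❓⬛⬜⬜⬛⬛❓❓❓
❓⬛⬛⬜⬜🚪⬛⬛❓❓❓
❓⬛⬛⬜⬜🔴⬜⬜❓❓❓
❓⬛⬛⬜📦⬜⬛⬛❓❓❓
❓⬛⬛⬛⬛⬛⬛⬛❓❓❓
❓⬛⬛⬛⬛⬛⬛⬛❓❓❓
❓❓❓❓❓❓❓❓❓❓❓
⬛⬛⬛⬛⬛⬛⬛⬛⬛⬛⬛

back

❓❓❓❓❓❓❓❓❓❓❓
❓❓❓⬛⬜⬜⬛⬛❓❓❓
❓❓❓⬛⬜⬜⬛⬛❓❓❓
❓⬛⬛⬜⬜🚪⬛⬛❓❓❓
❓⬛⬛⬜⬜⬜⬜⬜❓❓❓
❓⬛⬛⬜📦🔴⬛⬛❓❓❓
❓⬛⬛⬛⬛⬛⬛⬛❓❓❓
❓⬛⬛⬛⬛⬛⬛⬛❓❓❓
❓❓❓❓❓❓❓❓❓❓❓
⬛⬛⬛⬛⬛⬛⬛⬛⬛⬛⬛
⬛⬛⬛⬛⬛⬛⬛⬛⬛⬛⬛

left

⬛❓❓❓❓❓❓❓❓❓❓
⬛❓❓❓⬛⬜⬜⬛⬛❓❓
⬛❓❓❓⬛⬜⬜⬛⬛❓❓
⬛❓⬛⬛⬜⬜🚪⬛⬛❓❓
⬛❓⬛⬛⬜⬜⬜⬜⬜❓❓
⬛❓⬛⬛⬜🔴⬜⬛⬛❓❓
⬛❓⬛⬛⬛⬛⬛⬛⬛❓❓
⬛❓⬛⬛⬛⬛⬛⬛⬛❓❓
⬛❓❓❓❓❓❓❓❓❓❓
⬛⬛⬛⬛⬛⬛⬛⬛⬛⬛⬛
⬛⬛⬛⬛⬛⬛⬛⬛⬛⬛⬛

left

⬛⬛❓❓❓❓❓❓❓❓❓
⬛⬛❓❓❓⬛⬜⬜⬛⬛❓
⬛⬛❓❓❓⬛⬜⬜⬛⬛❓
⬛⬛❓⬛⬛⬜⬜🚪⬛⬛❓
⬛⬛❓⬛⬛⬜⬜⬜⬜⬜❓
⬛⬛❓⬛⬛🔴📦⬜⬛⬛❓
⬛⬛❓⬛⬛⬛⬛⬛⬛⬛❓
⬛⬛❓⬛⬛⬛⬛⬛⬛⬛❓
⬛⬛❓❓❓❓❓❓❓❓❓
⬛⬛⬛⬛⬛⬛⬛⬛⬛⬛⬛
⬛⬛⬛⬛⬛⬛⬛⬛⬛⬛⬛

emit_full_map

❓❓⬛⬜⬜⬛⬛
❓❓⬛⬜⬜⬛⬛
⬛⬛⬜⬜🚪⬛⬛
⬛⬛⬜⬜⬜⬜⬜
⬛⬛🔴📦⬜⬛⬛
⬛⬛⬛⬛⬛⬛⬛
⬛⬛⬛⬛⬛⬛⬛

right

⬛❓❓❓❓❓❓❓❓❓❓
⬛❓❓❓⬛⬜⬜⬛⬛❓❓
⬛❓❓❓⬛⬜⬜⬛⬛❓❓
⬛❓⬛⬛⬜⬜🚪⬛⬛❓❓
⬛❓⬛⬛⬜⬜⬜⬜⬜❓❓
⬛❓⬛⬛⬜🔴⬜⬛⬛❓❓
⬛❓⬛⬛⬛⬛⬛⬛⬛❓❓
⬛❓⬛⬛⬛⬛⬛⬛⬛❓❓
⬛❓❓❓❓❓❓❓❓❓❓
⬛⬛⬛⬛⬛⬛⬛⬛⬛⬛⬛
⬛⬛⬛⬛⬛⬛⬛⬛⬛⬛⬛

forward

⬛❓❓❓❓❓❓❓❓❓❓
⬛❓❓❓❓❓❓❓❓❓❓
⬛❓❓❓⬛⬜⬜⬛⬛❓❓
⬛❓❓⬛⬛⬜⬜⬛⬛❓❓
⬛❓⬛⬛⬜⬜🚪⬛⬛❓❓
⬛❓⬛⬛⬜🔴⬜⬜⬜❓❓
⬛❓⬛⬛⬜📦⬜⬛⬛❓❓
⬛❓⬛⬛⬛⬛⬛⬛⬛❓❓
⬛❓⬛⬛⬛⬛⬛⬛⬛❓❓
⬛❓❓❓❓❓❓❓❓❓❓
⬛⬛⬛⬛⬛⬛⬛⬛⬛⬛⬛

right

❓❓❓❓❓❓❓❓❓❓❓
❓❓❓❓❓❓❓❓❓❓❓
❓❓❓⬛⬜⬜⬛⬛❓❓❓
❓❓⬛⬛⬜⬜⬛⬛❓❓❓
❓⬛⬛⬜⬜🚪⬛⬛❓❓❓
❓⬛⬛⬜⬜🔴⬜⬜❓❓❓
❓⬛⬛⬜📦⬜⬛⬛❓❓❓
❓⬛⬛⬛⬛⬛⬛⬛❓❓❓
❓⬛⬛⬛⬛⬛⬛⬛❓❓❓
❓❓❓❓❓❓❓❓❓❓❓
⬛⬛⬛⬛⬛⬛⬛⬛⬛⬛⬛

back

❓❓❓❓❓❓❓❓❓❓❓
❓❓❓⬛⬜⬜⬛⬛❓❓❓
❓❓⬛⬛⬜⬜⬛⬛❓❓❓
❓⬛⬛⬜⬜🚪⬛⬛❓❓❓
❓⬛⬛⬜⬜⬜⬜⬜❓❓❓
❓⬛⬛⬜📦🔴⬛⬛❓❓❓
❓⬛⬛⬛⬛⬛⬛⬛❓❓❓
❓⬛⬛⬛⬛⬛⬛⬛❓❓❓
❓❓❓❓❓❓❓❓❓❓❓
⬛⬛⬛⬛⬛⬛⬛⬛⬛⬛⬛
⬛⬛⬛⬛⬛⬛⬛⬛⬛⬛⬛

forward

❓❓❓❓❓❓❓❓❓❓❓
❓❓❓❓❓❓❓❓❓❓❓
❓❓❓⬛⬜⬜⬛⬛❓❓❓
❓❓⬛⬛⬜⬜⬛⬛❓❓❓
❓⬛⬛⬜⬜🚪⬛⬛❓❓❓
❓⬛⬛⬜⬜🔴⬜⬜❓❓❓
❓⬛⬛⬜📦⬜⬛⬛❓❓❓
❓⬛⬛⬛⬛⬛⬛⬛❓❓❓
❓⬛⬛⬛⬛⬛⬛⬛❓❓❓
❓❓❓❓❓❓❓❓❓❓❓
⬛⬛⬛⬛⬛⬛⬛⬛⬛⬛⬛

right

❓❓❓❓❓❓❓❓❓❓❓
❓❓❓❓❓❓❓❓❓❓❓
❓❓⬛⬜⬜⬛⬛❓❓❓❓
❓⬛⬛⬜⬜⬛⬛⬛❓❓❓
⬛⬛⬜⬜🚪⬛⬛⬛❓❓❓
⬛⬛⬜⬜⬜🔴⬜⬜❓❓❓
⬛⬛⬜📦⬜⬛⬛⬛❓❓❓
⬛⬛⬛⬛⬛⬛⬛⬛❓❓❓
⬛⬛⬛⬛⬛⬛⬛❓❓❓❓
❓❓❓❓❓❓❓❓❓❓❓
⬛⬛⬛⬛⬛⬛⬛⬛⬛⬛⬛

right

❓❓❓❓❓❓❓❓❓❓❓
❓❓❓❓❓❓❓❓❓❓❓
❓⬛⬜⬜⬛⬛❓❓❓❓❓
⬛⬛⬜⬜⬛⬛⬛⬛❓❓❓
⬛⬜⬜🚪⬛⬛⬛⬛❓❓❓
⬛⬜⬜⬜⬜🔴⬜⬜❓❓❓
⬛⬜📦⬜⬛⬛⬛⬛❓❓❓
⬛⬛⬛⬛⬛⬛⬛⬛❓❓❓
⬛⬛⬛⬛⬛⬛❓❓❓❓❓
❓❓❓❓❓❓❓❓❓❓❓
⬛⬛⬛⬛⬛⬛⬛⬛⬛⬛⬛

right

❓❓❓❓❓❓❓❓❓❓❓
❓❓❓❓❓❓❓❓❓❓❓
⬛⬜⬜⬛⬛❓❓❓❓❓❓
⬛⬜⬜⬛⬛⬛⬛⬛❓❓❓
⬜⬜🚪⬛⬛⬛⬛⬛❓❓❓
⬜⬜⬜⬜⬜🔴⬜⬜❓❓❓
⬜📦⬜⬛⬛⬛⬛⬛❓❓❓
⬛⬛⬛⬛⬛⬛⬛⬛❓❓❓
⬛⬛⬛⬛⬛❓❓❓❓❓❓
❓❓❓❓❓❓❓❓❓❓❓
⬛⬛⬛⬛⬛⬛⬛⬛⬛⬛⬛

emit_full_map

❓❓⬛⬜⬜⬛⬛❓❓❓
❓⬛⬛⬜⬜⬛⬛⬛⬛⬛
⬛⬛⬜⬜🚪⬛⬛⬛⬛⬛
⬛⬛⬜⬜⬜⬜⬜🔴⬜⬜
⬛⬛⬜📦⬜⬛⬛⬛⬛⬛
⬛⬛⬛⬛⬛⬛⬛⬛⬛⬛
⬛⬛⬛⬛⬛⬛⬛❓❓❓

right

❓❓❓❓❓❓❓❓❓❓❓
❓❓❓❓❓❓❓❓❓❓❓
⬜⬜⬛⬛❓❓❓❓❓❓❓
⬜⬜⬛⬛⬛⬛⬛⬛❓❓❓
⬜🚪⬛⬛⬛⬛⬛⬛❓❓❓
⬜⬜⬜⬜⬜🔴⬜⬜❓❓❓
📦⬜⬛⬛⬛⬛⬛⬛❓❓❓
⬛⬛⬛⬛⬛⬛⬛⬛❓❓❓
⬛⬛⬛⬛❓❓❓❓❓❓❓
❓❓❓❓❓❓❓❓❓❓❓
⬛⬛⬛⬛⬛⬛⬛⬛⬛⬛⬛

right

❓❓❓❓❓❓❓❓❓❓❓
❓❓❓❓❓❓❓❓❓❓❓
⬜⬛⬛❓❓❓❓❓❓❓❓
⬜⬛⬛⬛⬛⬛⬛⬛❓❓❓
🚪⬛⬛⬛⬛⬛⬛⬛❓❓❓
⬜⬜⬜⬜⬜🔴⬜⬜❓❓❓
⬜⬛⬛⬛⬛⬛⬛⬛❓❓❓
⬛⬛⬛⬛⬛⬛⬛⬛❓❓❓
⬛⬛⬛❓❓❓❓❓❓❓❓
❓❓❓❓❓❓❓❓❓❓❓
⬛⬛⬛⬛⬛⬛⬛⬛⬛⬛⬛

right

❓❓❓❓❓❓❓❓❓❓❓
❓❓❓❓❓❓❓❓❓❓❓
⬛⬛❓❓❓❓❓❓❓❓❓
⬛⬛⬛⬛⬛⬛⬛⬜❓❓❓
⬛⬛⬛⬛⬛⬛⬛⬜❓❓❓
⬜⬜⬜⬜⬜🔴⬜⬜❓❓❓
⬛⬛⬛⬛⬛⬛⬛⬜❓❓❓
⬛⬛⬛⬛⬛⬛⬛⬜❓❓❓
⬛⬛❓❓❓❓❓❓❓❓❓
❓❓❓❓❓❓❓❓❓❓❓
⬛⬛⬛⬛⬛⬛⬛⬛⬛⬛⬛

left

❓❓❓❓❓❓❓❓❓❓❓
❓❓❓❓❓❓❓❓❓❓❓
⬜⬛⬛❓❓❓❓❓❓❓❓
⬜⬛⬛⬛⬛⬛⬛⬛⬜❓❓
🚪⬛⬛⬛⬛⬛⬛⬛⬜❓❓
⬜⬜⬜⬜⬜🔴⬜⬜⬜❓❓
⬜⬛⬛⬛⬛⬛⬛⬛⬜❓❓
⬛⬛⬛⬛⬛⬛⬛⬛⬜❓❓
⬛⬛⬛❓❓❓❓❓❓❓❓
❓❓❓❓❓❓❓❓❓❓❓
⬛⬛⬛⬛⬛⬛⬛⬛⬛⬛⬛

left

❓❓❓❓❓❓❓❓❓❓❓
❓❓❓❓❓❓❓❓❓❓❓
⬜⬜⬛⬛❓❓❓❓❓❓❓
⬜⬜⬛⬛⬛⬛⬛⬛⬛⬜❓
⬜🚪⬛⬛⬛⬛⬛⬛⬛⬜❓
⬜⬜⬜⬜⬜🔴⬜⬜⬜⬜❓
📦⬜⬛⬛⬛⬛⬛⬛⬛⬜❓
⬛⬛⬛⬛⬛⬛⬛⬛⬛⬜❓
⬛⬛⬛⬛❓❓❓❓❓❓❓
❓❓❓❓❓❓❓❓❓❓❓
⬛⬛⬛⬛⬛⬛⬛⬛⬛⬛⬛

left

❓❓❓❓❓❓❓❓❓❓❓
❓❓❓❓❓❓❓❓❓❓❓
⬛⬜⬜⬛⬛❓❓❓❓❓❓
⬛⬜⬜⬛⬛⬛⬛⬛⬛⬛⬜
⬜⬜🚪⬛⬛⬛⬛⬛⬛⬛⬜
⬜⬜⬜⬜⬜🔴⬜⬜⬜⬜⬜
⬜📦⬜⬛⬛⬛⬛⬛⬛⬛⬜
⬛⬛⬛⬛⬛⬛⬛⬛⬛⬛⬜
⬛⬛⬛⬛⬛❓❓❓❓❓❓
❓❓❓❓❓❓❓❓❓❓❓
⬛⬛⬛⬛⬛⬛⬛⬛⬛⬛⬛

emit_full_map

❓❓⬛⬜⬜⬛⬛❓❓❓❓❓❓
❓⬛⬛⬜⬜⬛⬛⬛⬛⬛⬛⬛⬜
⬛⬛⬜⬜🚪⬛⬛⬛⬛⬛⬛⬛⬜
⬛⬛⬜⬜⬜⬜⬜🔴⬜⬜⬜⬜⬜
⬛⬛⬜📦⬜⬛⬛⬛⬛⬛⬛⬛⬜
⬛⬛⬛⬛⬛⬛⬛⬛⬛⬛⬛⬛⬜
⬛⬛⬛⬛⬛⬛⬛❓❓❓❓❓❓

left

❓❓❓❓❓❓❓❓❓❓❓
❓❓❓❓❓❓❓❓❓❓❓
❓⬛⬜⬜⬛⬛❓❓❓❓❓
⬛⬛⬜⬜⬛⬛⬛⬛⬛⬛⬛
⬛⬜⬜🚪⬛⬛⬛⬛⬛⬛⬛
⬛⬜⬜⬜⬜🔴⬜⬜⬜⬜⬜
⬛⬜📦⬜⬛⬛⬛⬛⬛⬛⬛
⬛⬛⬛⬛⬛⬛⬛⬛⬛⬛⬛
⬛⬛⬛⬛⬛⬛❓❓❓❓❓
❓❓❓❓❓❓❓❓❓❓❓
⬛⬛⬛⬛⬛⬛⬛⬛⬛⬛⬛

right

❓❓❓❓❓❓❓❓❓❓❓
❓❓❓❓❓❓❓❓❓❓❓
⬛⬜⬜⬛⬛❓❓❓❓❓❓
⬛⬜⬜⬛⬛⬛⬛⬛⬛⬛⬜
⬜⬜🚪⬛⬛⬛⬛⬛⬛⬛⬜
⬜⬜⬜⬜⬜🔴⬜⬜⬜⬜⬜
⬜📦⬜⬛⬛⬛⬛⬛⬛⬛⬜
⬛⬛⬛⬛⬛⬛⬛⬛⬛⬛⬜
⬛⬛⬛⬛⬛❓❓❓❓❓❓
❓❓❓❓❓❓❓❓❓❓❓
⬛⬛⬛⬛⬛⬛⬛⬛⬛⬛⬛

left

❓❓❓❓❓❓❓❓❓❓❓
❓❓❓❓❓❓❓❓❓❓❓
❓⬛⬜⬜⬛⬛❓❓❓❓❓
⬛⬛⬜⬜⬛⬛⬛⬛⬛⬛⬛
⬛⬜⬜🚪⬛⬛⬛⬛⬛⬛⬛
⬛⬜⬜⬜⬜🔴⬜⬜⬜⬜⬜
⬛⬜📦⬜⬛⬛⬛⬛⬛⬛⬛
⬛⬛⬛⬛⬛⬛⬛⬛⬛⬛⬛
⬛⬛⬛⬛⬛⬛❓❓❓❓❓
❓❓❓❓❓❓❓❓❓❓❓
⬛⬛⬛⬛⬛⬛⬛⬛⬛⬛⬛

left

❓❓❓❓❓❓❓❓❓❓❓
❓❓❓❓❓❓❓❓❓❓❓
❓❓⬛⬜⬜⬛⬛❓❓❓❓
❓⬛⬛⬜⬜⬛⬛⬛⬛⬛⬛
⬛⬛⬜⬜🚪⬛⬛⬛⬛⬛⬛
⬛⬛⬜⬜⬜🔴⬜⬜⬜⬜⬜
⬛⬛⬜📦⬜⬛⬛⬛⬛⬛⬛
⬛⬛⬛⬛⬛⬛⬛⬛⬛⬛⬛
⬛⬛⬛⬛⬛⬛⬛❓❓❓❓
❓❓❓❓❓❓❓❓❓❓❓
⬛⬛⬛⬛⬛⬛⬛⬛⬛⬛⬛

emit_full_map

❓❓⬛⬜⬜⬛⬛❓❓❓❓❓❓
❓⬛⬛⬜⬜⬛⬛⬛⬛⬛⬛⬛⬜
⬛⬛⬜⬜🚪⬛⬛⬛⬛⬛⬛⬛⬜
⬛⬛⬜⬜⬜🔴⬜⬜⬜⬜⬜⬜⬜
⬛⬛⬜📦⬜⬛⬛⬛⬛⬛⬛⬛⬜
⬛⬛⬛⬛⬛⬛⬛⬛⬛⬛⬛⬛⬜
⬛⬛⬛⬛⬛⬛⬛❓❓❓❓❓❓

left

❓❓❓❓❓❓❓❓❓❓❓
❓❓❓❓❓❓❓❓❓❓❓
❓❓❓⬛⬜⬜⬛⬛❓❓❓
❓❓⬛⬛⬜⬜⬛⬛⬛⬛⬛
❓⬛⬛⬜⬜🚪⬛⬛⬛⬛⬛
❓⬛⬛⬜⬜🔴⬜⬜⬜⬜⬜
❓⬛⬛⬜📦⬜⬛⬛⬛⬛⬛
❓⬛⬛⬛⬛⬛⬛⬛⬛⬛⬛
❓⬛⬛⬛⬛⬛⬛⬛❓❓❓
❓❓❓❓❓❓❓❓❓❓❓
⬛⬛⬛⬛⬛⬛⬛⬛⬛⬛⬛

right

❓❓❓❓❓❓❓❓❓❓❓
❓❓❓❓❓❓❓❓❓❓❓
❓❓⬛⬜⬜⬛⬛❓❓❓❓
❓⬛⬛⬜⬜⬛⬛⬛⬛⬛⬛
⬛⬛⬜⬜🚪⬛⬛⬛⬛⬛⬛
⬛⬛⬜⬜⬜🔴⬜⬜⬜⬜⬜
⬛⬛⬜📦⬜⬛⬛⬛⬛⬛⬛
⬛⬛⬛⬛⬛⬛⬛⬛⬛⬛⬛
⬛⬛⬛⬛⬛⬛⬛❓❓❓❓
❓❓❓❓❓❓❓❓❓❓❓
⬛⬛⬛⬛⬛⬛⬛⬛⬛⬛⬛

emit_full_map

❓❓⬛⬜⬜⬛⬛❓❓❓❓❓❓
❓⬛⬛⬜⬜⬛⬛⬛⬛⬛⬛⬛⬜
⬛⬛⬜⬜🚪⬛⬛⬛⬛⬛⬛⬛⬜
⬛⬛⬜⬜⬜🔴⬜⬜⬜⬜⬜⬜⬜
⬛⬛⬜📦⬜⬛⬛⬛⬛⬛⬛⬛⬜
⬛⬛⬛⬛⬛⬛⬛⬛⬛⬛⬛⬛⬜
⬛⬛⬛⬛⬛⬛⬛❓❓❓❓❓❓


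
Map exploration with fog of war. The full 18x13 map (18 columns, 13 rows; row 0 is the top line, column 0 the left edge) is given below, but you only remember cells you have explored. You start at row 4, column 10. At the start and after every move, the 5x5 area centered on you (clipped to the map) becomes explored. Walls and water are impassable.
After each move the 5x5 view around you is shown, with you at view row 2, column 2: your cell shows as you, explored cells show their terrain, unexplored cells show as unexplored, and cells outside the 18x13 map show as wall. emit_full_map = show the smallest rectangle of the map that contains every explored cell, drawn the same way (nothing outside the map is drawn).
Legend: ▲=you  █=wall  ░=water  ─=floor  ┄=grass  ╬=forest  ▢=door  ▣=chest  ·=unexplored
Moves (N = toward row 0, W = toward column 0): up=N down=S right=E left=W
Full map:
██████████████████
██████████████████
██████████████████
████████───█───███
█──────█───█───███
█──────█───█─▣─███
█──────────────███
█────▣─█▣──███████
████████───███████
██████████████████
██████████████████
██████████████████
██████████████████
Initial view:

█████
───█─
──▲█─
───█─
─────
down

───█─
───█─
──▲█─
─────
▣──██

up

█████
───█─
──▲█─
───█─
─────

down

───█─
───█─
──▲█─
─────
▣──██

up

█████
───█─
──▲█─
───█─
─────


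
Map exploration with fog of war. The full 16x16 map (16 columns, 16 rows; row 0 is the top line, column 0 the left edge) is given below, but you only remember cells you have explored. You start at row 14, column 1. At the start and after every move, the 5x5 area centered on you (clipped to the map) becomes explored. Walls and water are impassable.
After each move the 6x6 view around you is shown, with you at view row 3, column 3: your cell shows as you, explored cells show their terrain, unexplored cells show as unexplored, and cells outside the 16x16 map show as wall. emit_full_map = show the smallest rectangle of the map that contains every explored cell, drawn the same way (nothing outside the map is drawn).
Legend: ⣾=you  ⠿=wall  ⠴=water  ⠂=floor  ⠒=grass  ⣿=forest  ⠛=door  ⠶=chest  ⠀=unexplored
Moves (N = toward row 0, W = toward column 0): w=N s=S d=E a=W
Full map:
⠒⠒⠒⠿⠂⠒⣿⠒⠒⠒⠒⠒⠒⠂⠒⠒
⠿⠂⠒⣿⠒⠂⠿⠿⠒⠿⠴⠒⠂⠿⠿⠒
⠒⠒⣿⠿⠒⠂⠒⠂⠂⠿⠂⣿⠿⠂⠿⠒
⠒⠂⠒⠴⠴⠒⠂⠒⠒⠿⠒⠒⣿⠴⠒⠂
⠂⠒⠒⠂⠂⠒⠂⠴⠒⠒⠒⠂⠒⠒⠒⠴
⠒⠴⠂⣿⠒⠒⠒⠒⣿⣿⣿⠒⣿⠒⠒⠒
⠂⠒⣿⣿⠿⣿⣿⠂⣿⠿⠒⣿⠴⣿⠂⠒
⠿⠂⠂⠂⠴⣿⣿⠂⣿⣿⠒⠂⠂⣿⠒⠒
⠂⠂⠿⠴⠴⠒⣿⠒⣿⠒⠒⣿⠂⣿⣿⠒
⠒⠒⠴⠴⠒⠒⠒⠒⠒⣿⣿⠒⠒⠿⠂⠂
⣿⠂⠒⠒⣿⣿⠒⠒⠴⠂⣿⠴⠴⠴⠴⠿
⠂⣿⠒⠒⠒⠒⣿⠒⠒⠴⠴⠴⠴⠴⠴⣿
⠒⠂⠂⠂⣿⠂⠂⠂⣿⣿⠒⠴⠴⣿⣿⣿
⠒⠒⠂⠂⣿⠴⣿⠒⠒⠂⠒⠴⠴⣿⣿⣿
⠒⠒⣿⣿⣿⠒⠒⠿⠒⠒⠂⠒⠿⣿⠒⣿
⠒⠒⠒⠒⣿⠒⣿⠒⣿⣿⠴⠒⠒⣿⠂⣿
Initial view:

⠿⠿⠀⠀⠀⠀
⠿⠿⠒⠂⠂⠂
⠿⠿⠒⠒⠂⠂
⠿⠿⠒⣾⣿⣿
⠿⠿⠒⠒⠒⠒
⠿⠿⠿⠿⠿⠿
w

⠿⠿⠀⠀⠀⠀
⠿⠿⠂⣿⠒⠒
⠿⠿⠒⠂⠂⠂
⠿⠿⠒⣾⠂⠂
⠿⠿⠒⠒⣿⣿
⠿⠿⠒⠒⠒⠒

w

⠿⠿⠀⠀⠀⠀
⠿⠿⣿⠂⠒⠒
⠿⠿⠂⣿⠒⠒
⠿⠿⠒⣾⠂⠂
⠿⠿⠒⠒⠂⠂
⠿⠿⠒⠒⣿⣿

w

⠿⠿⠀⠀⠀⠀
⠿⠿⠒⠒⠴⠴
⠿⠿⣿⠂⠒⠒
⠿⠿⠂⣾⠒⠒
⠿⠿⠒⠂⠂⠂
⠿⠿⠒⠒⠂⠂

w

⠿⠿⠀⠀⠀⠀
⠿⠿⠂⠂⠿⠴
⠿⠿⠒⠒⠴⠴
⠿⠿⣿⣾⠒⠒
⠿⠿⠂⣿⠒⠒
⠿⠿⠒⠂⠂⠂

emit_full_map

⠂⠂⠿⠴
⠒⠒⠴⠴
⣿⣾⠒⠒
⠂⣿⠒⠒
⠒⠂⠂⠂
⠒⠒⠂⠂
⠒⠒⣿⣿
⠒⠒⠒⠒

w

⠿⠿⠀⠀⠀⠀
⠿⠿⠿⠂⠂⠂
⠿⠿⠂⠂⠿⠴
⠿⠿⠒⣾⠴⠴
⠿⠿⣿⠂⠒⠒
⠿⠿⠂⣿⠒⠒

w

⠿⠿⠀⠀⠀⠀
⠿⠿⠂⠒⣿⣿
⠿⠿⠿⠂⠂⠂
⠿⠿⠂⣾⠿⠴
⠿⠿⠒⠒⠴⠴
⠿⠿⣿⠂⠒⠒

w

⠿⠿⠀⠀⠀⠀
⠿⠿⠒⠴⠂⣿
⠿⠿⠂⠒⣿⣿
⠿⠿⠿⣾⠂⠂
⠿⠿⠂⠂⠿⠴
⠿⠿⠒⠒⠴⠴

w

⠿⠿⠀⠀⠀⠀
⠿⠿⠂⠒⠒⠂
⠿⠿⠒⠴⠂⣿
⠿⠿⠂⣾⣿⣿
⠿⠿⠿⠂⠂⠂
⠿⠿⠂⠂⠿⠴

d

⠿⠀⠀⠀⠀⠀
⠿⠂⠒⠒⠂⠂
⠿⠒⠴⠂⣿⠒
⠿⠂⠒⣾⣿⠿
⠿⠿⠂⠂⠂⠴
⠿⠂⠂⠿⠴⠴

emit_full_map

⠂⠒⠒⠂⠂
⠒⠴⠂⣿⠒
⠂⠒⣾⣿⠿
⠿⠂⠂⠂⠴
⠂⠂⠿⠴⠴
⠒⠒⠴⠴⠀
⣿⠂⠒⠒⠀
⠂⣿⠒⠒⠀
⠒⠂⠂⠂⠀
⠒⠒⠂⠂⠀
⠒⠒⣿⣿⠀
⠒⠒⠒⠒⠀


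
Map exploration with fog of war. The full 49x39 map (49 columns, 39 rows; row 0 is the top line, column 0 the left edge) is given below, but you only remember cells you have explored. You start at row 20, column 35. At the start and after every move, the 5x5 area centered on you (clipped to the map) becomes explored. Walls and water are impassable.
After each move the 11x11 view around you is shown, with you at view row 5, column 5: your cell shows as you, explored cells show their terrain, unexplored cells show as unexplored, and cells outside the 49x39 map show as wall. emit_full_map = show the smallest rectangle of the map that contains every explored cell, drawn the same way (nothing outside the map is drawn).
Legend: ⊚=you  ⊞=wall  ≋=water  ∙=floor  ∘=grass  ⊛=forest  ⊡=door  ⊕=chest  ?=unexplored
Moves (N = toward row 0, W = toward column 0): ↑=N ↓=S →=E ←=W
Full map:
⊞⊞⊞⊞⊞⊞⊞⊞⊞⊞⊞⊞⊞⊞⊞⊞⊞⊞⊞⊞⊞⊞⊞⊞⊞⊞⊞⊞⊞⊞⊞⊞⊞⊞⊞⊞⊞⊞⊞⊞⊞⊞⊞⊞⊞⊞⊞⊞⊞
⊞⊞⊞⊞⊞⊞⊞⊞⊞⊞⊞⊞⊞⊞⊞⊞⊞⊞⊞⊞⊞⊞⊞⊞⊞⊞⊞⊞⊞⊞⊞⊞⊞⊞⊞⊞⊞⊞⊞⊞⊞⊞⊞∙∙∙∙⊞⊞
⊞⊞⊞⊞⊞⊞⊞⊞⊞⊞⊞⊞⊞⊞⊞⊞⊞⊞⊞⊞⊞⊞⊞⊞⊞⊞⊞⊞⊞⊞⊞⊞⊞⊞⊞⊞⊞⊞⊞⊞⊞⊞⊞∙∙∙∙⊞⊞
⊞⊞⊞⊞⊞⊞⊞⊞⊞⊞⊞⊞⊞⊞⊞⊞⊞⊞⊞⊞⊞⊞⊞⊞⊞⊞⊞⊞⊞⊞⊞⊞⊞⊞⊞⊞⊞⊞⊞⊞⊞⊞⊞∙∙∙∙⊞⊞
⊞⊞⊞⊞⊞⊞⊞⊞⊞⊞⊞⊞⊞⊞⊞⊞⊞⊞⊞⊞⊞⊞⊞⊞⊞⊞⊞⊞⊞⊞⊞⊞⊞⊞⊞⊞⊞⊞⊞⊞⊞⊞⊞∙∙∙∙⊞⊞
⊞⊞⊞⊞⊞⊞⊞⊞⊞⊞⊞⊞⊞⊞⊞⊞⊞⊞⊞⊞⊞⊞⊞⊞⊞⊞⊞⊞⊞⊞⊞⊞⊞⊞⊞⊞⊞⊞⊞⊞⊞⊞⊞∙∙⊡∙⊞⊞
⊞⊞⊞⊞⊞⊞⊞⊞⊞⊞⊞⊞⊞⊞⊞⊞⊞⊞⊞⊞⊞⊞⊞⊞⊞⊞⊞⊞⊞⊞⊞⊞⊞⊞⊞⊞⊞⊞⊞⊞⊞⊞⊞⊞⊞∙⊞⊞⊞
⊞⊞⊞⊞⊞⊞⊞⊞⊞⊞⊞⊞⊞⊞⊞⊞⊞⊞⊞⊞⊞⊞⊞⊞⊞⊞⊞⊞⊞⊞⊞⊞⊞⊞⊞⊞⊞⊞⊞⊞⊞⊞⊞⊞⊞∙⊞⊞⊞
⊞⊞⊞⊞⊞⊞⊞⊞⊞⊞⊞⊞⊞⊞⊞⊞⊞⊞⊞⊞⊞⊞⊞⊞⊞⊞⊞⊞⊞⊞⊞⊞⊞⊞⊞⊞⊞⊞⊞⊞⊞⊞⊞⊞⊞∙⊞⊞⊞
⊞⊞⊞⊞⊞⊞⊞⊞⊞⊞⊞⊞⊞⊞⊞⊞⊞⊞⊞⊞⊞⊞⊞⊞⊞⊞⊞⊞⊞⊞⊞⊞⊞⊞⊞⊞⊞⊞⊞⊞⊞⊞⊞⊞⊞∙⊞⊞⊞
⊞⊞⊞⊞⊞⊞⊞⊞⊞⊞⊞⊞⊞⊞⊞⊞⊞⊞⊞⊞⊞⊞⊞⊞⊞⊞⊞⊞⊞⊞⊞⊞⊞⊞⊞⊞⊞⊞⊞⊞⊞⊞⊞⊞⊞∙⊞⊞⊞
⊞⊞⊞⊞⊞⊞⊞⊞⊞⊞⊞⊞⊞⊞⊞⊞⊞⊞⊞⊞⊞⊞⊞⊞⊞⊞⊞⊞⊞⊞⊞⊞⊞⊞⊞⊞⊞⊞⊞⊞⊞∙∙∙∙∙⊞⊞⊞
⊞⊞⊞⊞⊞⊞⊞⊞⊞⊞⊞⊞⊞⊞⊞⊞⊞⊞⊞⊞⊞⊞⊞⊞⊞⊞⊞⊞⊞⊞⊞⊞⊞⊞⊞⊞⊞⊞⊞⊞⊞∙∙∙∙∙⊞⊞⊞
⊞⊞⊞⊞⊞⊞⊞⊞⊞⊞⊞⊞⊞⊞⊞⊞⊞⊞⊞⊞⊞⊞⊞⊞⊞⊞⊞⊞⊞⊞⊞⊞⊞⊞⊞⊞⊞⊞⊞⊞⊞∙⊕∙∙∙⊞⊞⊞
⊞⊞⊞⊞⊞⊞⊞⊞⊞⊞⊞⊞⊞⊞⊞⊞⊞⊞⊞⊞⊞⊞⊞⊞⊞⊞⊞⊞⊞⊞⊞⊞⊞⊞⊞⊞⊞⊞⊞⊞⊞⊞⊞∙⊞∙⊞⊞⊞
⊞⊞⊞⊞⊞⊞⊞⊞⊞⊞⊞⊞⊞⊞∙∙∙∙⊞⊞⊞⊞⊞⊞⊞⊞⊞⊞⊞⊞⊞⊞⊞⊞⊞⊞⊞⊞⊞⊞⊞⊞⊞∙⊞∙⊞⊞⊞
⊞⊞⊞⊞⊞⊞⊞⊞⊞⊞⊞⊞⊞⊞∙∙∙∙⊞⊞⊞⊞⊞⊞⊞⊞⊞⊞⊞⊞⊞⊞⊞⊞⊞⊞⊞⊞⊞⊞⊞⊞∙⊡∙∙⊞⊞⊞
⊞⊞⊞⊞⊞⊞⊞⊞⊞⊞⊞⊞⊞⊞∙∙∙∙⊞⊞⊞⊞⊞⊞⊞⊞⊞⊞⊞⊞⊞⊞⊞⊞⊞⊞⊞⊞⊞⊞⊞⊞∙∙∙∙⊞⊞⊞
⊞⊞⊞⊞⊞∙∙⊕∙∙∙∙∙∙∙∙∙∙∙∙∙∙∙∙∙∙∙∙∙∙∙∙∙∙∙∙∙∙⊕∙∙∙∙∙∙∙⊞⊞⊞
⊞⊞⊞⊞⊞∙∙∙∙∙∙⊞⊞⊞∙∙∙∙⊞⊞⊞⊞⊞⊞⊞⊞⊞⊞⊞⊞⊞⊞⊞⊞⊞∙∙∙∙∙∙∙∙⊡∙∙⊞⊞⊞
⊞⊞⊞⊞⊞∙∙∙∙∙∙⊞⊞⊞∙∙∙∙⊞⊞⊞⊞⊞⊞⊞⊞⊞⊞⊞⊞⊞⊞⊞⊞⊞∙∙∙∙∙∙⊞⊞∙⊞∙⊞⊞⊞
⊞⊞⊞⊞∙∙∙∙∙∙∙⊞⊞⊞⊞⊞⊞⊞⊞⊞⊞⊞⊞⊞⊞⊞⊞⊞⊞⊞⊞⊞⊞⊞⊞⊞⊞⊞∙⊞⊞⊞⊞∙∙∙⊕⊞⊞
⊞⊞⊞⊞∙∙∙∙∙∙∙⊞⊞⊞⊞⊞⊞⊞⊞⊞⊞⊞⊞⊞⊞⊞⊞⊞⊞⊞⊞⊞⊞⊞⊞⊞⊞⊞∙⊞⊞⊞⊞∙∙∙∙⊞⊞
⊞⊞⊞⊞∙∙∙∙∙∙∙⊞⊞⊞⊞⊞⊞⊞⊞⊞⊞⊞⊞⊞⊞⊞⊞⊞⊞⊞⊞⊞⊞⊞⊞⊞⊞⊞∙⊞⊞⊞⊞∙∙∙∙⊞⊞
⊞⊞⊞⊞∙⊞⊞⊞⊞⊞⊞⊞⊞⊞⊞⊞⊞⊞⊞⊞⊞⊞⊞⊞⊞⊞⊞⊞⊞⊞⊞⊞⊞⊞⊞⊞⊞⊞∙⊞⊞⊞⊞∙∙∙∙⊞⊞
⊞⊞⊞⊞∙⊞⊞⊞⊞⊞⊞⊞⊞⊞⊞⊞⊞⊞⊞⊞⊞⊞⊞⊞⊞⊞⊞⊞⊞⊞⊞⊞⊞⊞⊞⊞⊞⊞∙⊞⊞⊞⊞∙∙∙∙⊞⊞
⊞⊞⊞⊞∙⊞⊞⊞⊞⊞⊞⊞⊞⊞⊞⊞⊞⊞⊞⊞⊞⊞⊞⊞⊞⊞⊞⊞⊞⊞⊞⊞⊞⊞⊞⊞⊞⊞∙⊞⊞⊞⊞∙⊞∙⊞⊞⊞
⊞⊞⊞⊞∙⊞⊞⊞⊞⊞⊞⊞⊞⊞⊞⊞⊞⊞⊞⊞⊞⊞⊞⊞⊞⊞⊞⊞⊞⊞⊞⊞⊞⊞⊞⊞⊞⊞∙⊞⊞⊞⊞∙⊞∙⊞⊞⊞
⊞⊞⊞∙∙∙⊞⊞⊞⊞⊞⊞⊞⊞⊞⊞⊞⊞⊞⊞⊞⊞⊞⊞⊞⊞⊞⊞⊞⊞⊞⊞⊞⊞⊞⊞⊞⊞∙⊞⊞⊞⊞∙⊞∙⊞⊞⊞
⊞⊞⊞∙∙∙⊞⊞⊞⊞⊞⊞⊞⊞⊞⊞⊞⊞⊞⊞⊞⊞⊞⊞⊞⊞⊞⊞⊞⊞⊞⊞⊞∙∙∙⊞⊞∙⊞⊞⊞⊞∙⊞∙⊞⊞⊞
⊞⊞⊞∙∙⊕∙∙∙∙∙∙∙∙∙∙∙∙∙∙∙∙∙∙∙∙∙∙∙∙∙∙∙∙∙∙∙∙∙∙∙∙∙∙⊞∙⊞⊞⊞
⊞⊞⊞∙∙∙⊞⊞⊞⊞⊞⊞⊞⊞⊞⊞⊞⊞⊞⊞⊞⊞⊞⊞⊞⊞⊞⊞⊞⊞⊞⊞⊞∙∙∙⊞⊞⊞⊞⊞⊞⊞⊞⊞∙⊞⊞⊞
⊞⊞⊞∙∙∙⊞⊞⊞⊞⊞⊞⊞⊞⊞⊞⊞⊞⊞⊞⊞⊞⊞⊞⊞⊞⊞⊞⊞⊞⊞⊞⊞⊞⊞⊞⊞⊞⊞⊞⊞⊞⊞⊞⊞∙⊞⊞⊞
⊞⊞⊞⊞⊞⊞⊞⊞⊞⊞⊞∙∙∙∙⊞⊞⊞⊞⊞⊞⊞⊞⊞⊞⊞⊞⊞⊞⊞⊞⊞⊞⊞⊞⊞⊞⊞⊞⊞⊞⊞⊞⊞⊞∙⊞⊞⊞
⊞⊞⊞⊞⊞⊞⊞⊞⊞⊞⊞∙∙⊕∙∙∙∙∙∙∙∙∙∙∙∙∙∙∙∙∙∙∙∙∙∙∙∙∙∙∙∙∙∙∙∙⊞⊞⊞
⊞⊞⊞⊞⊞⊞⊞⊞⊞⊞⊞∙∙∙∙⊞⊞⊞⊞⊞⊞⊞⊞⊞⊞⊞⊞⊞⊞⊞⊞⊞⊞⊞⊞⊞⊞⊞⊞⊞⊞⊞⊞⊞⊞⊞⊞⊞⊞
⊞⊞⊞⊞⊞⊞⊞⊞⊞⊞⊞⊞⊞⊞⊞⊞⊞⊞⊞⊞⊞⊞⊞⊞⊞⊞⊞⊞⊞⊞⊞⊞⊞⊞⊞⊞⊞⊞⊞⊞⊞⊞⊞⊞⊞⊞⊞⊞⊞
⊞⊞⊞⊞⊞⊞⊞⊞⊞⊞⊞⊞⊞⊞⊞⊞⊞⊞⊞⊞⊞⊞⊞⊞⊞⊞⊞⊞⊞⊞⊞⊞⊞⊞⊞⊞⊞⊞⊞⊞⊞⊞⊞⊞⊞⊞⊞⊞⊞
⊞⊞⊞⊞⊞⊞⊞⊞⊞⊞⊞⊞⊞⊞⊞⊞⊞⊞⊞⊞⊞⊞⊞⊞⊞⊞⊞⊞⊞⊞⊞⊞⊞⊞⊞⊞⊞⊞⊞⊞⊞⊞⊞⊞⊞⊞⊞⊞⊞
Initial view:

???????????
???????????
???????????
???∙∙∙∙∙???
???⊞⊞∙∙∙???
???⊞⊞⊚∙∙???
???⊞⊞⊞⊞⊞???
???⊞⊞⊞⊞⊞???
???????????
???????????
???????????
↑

???????????
???????????
???????????
???⊞⊞⊞⊞⊞???
???∙∙∙∙∙???
???⊞⊞⊚∙∙???
???⊞⊞∙∙∙???
???⊞⊞⊞⊞⊞???
???⊞⊞⊞⊞⊞???
???????????
???????????

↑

???????????
???????????
???????????
???⊞⊞⊞⊞⊞???
???⊞⊞⊞⊞⊞???
???∙∙⊚∙∙???
???⊞⊞∙∙∙???
???⊞⊞∙∙∙???
???⊞⊞⊞⊞⊞???
???⊞⊞⊞⊞⊞???
???????????

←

???????????
???????????
???????????
???⊞⊞⊞⊞⊞⊞??
???⊞⊞⊞⊞⊞⊞??
???∙∙⊚∙∙∙??
???⊞⊞⊞∙∙∙??
???⊞⊞⊞∙∙∙??
????⊞⊞⊞⊞⊞??
????⊞⊞⊞⊞⊞??
???????????

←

???????????
???????????
???????????
???⊞⊞⊞⊞⊞⊞⊞?
???⊞⊞⊞⊞⊞⊞⊞?
???∙∙⊚∙∙∙∙?
???⊞⊞⊞⊞∙∙∙?
???⊞⊞⊞⊞∙∙∙?
?????⊞⊞⊞⊞⊞?
?????⊞⊞⊞⊞⊞?
???????????

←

???????????
???????????
???????????
???⊞⊞⊞⊞⊞⊞⊞⊞
???⊞⊞⊞⊞⊞⊞⊞⊞
???∙∙⊚∙∙∙∙∙
???⊞⊞⊞⊞⊞∙∙∙
???⊞⊞⊞⊞⊞∙∙∙
??????⊞⊞⊞⊞⊞
??????⊞⊞⊞⊞⊞
???????????

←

???????????
???????????
???????????
???⊞⊞⊞⊞⊞⊞⊞⊞
???⊞⊞⊞⊞⊞⊞⊞⊞
???∙∙⊚∙∙∙∙∙
???⊞⊞⊞⊞⊞⊞∙∙
???⊞⊞⊞⊞⊞⊞∙∙
???????⊞⊞⊞⊞
???????⊞⊞⊞⊞
???????????

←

???????????
???????????
???????????
???⊞⊞⊞⊞⊞⊞⊞⊞
???⊞⊞⊞⊞⊞⊞⊞⊞
???∙∙⊚∙∙∙∙∙
???⊞⊞⊞⊞⊞⊞⊞∙
???⊞⊞⊞⊞⊞⊞⊞∙
????????⊞⊞⊞
????????⊞⊞⊞
???????????

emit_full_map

⊞⊞⊞⊞⊞⊞⊞⊞⊞⊞
⊞⊞⊞⊞⊞⊞⊞⊞⊞⊞
∙∙⊚∙∙∙∙∙∙∙
⊞⊞⊞⊞⊞⊞⊞∙∙∙
⊞⊞⊞⊞⊞⊞⊞∙∙∙
?????⊞⊞⊞⊞⊞
?????⊞⊞⊞⊞⊞

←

???????????
???????????
???????????
???⊞⊞⊞⊞⊞⊞⊞⊞
???⊞⊞⊞⊞⊞⊞⊞⊞
???∙∙⊚∙∙∙∙∙
???⊞⊞⊞⊞⊞⊞⊞⊞
???⊞⊞⊞⊞⊞⊞⊞⊞
?????????⊞⊞
?????????⊞⊞
???????????

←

???????????
???????????
???????????
???⊞⊞⊞⊞⊞⊞⊞⊞
???⊞⊞⊞⊞⊞⊞⊞⊞
???∙∙⊚∙∙∙∙∙
???⊞⊞⊞⊞⊞⊞⊞⊞
???⊞⊞⊞⊞⊞⊞⊞⊞
??????????⊞
??????????⊞
???????????

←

???????????
???????????
???????????
???⊞⊞⊞⊞⊞⊞⊞⊞
???⊞⊞⊞⊞⊞⊞⊞⊞
???∙∙⊚∙∙∙∙∙
???⊞⊞⊞⊞⊞⊞⊞⊞
???⊞⊞⊞⊞⊞⊞⊞⊞
???????????
???????????
???????????

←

???????????
???????????
???????????
???⊞⊞⊞⊞⊞⊞⊞⊞
???⊞⊞⊞⊞⊞⊞⊞⊞
???∙∙⊚∙∙∙∙∙
???⊞⊞⊞⊞⊞⊞⊞⊞
???⊞⊞⊞⊞⊞⊞⊞⊞
???????????
???????????
???????????


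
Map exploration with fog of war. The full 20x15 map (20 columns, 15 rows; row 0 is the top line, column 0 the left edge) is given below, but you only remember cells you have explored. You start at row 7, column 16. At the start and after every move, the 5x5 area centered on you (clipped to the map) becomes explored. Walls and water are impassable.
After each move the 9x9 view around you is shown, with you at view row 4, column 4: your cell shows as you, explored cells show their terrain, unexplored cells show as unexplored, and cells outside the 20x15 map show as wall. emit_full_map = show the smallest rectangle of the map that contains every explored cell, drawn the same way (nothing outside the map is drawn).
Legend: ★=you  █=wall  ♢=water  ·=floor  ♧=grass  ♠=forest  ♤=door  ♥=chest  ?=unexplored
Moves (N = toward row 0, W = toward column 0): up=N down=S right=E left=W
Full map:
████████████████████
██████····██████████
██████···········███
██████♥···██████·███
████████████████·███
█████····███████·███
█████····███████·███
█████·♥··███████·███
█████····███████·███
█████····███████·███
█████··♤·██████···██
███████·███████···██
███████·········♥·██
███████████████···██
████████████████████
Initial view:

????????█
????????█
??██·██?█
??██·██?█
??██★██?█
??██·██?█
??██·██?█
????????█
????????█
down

????????█
??██·██?█
??██·██?█
??██·██?█
??██★██?█
??██·██?█
??█···█?█
????????█
????????█

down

??██·██?█
??██·██?█
??██·██?█
??██·██?█
??██★██?█
??█···█?█
??█···█?█
????????█
????????█

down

??██·██?█
??██·██?█
??██·██?█
??██·██?█
??█·★·█?█
??█···█?█
??··♥·█?█
????????█
????????█

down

??██·██?█
??██·██?█
??██·██?█
??█···█?█
??█·★·█?█
??··♥·█?█
??█···█?█
????????█
█████████

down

??██·██?█
??██·██?█
??█···█?█
??█···█?█
??··★·█?█
??█···█?█
??█████?█
█████████
█████████

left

???██·██?
???██·██?
??██···█?
??██···█?
??··★♥·█?
??██···█?
??██████?
█████████
█████████

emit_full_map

?██·██
?██·██
?██·██
?██·██
?██·██
██···█
██···█
··★♥·█
██···█
██████

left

????██·██
????██·██
??███···█
??███···█
??··★·♥·█
??███···█
??███████
█████████
█████████

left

?????██·█
?????██·█
??████···
??████···
??··★··♥·
??████···
??███████
█████████
█████████

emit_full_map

???██·██
???██·██
???██·██
???██·██
???██·██
████···█
████···█
··★··♥·█
████···█
████████


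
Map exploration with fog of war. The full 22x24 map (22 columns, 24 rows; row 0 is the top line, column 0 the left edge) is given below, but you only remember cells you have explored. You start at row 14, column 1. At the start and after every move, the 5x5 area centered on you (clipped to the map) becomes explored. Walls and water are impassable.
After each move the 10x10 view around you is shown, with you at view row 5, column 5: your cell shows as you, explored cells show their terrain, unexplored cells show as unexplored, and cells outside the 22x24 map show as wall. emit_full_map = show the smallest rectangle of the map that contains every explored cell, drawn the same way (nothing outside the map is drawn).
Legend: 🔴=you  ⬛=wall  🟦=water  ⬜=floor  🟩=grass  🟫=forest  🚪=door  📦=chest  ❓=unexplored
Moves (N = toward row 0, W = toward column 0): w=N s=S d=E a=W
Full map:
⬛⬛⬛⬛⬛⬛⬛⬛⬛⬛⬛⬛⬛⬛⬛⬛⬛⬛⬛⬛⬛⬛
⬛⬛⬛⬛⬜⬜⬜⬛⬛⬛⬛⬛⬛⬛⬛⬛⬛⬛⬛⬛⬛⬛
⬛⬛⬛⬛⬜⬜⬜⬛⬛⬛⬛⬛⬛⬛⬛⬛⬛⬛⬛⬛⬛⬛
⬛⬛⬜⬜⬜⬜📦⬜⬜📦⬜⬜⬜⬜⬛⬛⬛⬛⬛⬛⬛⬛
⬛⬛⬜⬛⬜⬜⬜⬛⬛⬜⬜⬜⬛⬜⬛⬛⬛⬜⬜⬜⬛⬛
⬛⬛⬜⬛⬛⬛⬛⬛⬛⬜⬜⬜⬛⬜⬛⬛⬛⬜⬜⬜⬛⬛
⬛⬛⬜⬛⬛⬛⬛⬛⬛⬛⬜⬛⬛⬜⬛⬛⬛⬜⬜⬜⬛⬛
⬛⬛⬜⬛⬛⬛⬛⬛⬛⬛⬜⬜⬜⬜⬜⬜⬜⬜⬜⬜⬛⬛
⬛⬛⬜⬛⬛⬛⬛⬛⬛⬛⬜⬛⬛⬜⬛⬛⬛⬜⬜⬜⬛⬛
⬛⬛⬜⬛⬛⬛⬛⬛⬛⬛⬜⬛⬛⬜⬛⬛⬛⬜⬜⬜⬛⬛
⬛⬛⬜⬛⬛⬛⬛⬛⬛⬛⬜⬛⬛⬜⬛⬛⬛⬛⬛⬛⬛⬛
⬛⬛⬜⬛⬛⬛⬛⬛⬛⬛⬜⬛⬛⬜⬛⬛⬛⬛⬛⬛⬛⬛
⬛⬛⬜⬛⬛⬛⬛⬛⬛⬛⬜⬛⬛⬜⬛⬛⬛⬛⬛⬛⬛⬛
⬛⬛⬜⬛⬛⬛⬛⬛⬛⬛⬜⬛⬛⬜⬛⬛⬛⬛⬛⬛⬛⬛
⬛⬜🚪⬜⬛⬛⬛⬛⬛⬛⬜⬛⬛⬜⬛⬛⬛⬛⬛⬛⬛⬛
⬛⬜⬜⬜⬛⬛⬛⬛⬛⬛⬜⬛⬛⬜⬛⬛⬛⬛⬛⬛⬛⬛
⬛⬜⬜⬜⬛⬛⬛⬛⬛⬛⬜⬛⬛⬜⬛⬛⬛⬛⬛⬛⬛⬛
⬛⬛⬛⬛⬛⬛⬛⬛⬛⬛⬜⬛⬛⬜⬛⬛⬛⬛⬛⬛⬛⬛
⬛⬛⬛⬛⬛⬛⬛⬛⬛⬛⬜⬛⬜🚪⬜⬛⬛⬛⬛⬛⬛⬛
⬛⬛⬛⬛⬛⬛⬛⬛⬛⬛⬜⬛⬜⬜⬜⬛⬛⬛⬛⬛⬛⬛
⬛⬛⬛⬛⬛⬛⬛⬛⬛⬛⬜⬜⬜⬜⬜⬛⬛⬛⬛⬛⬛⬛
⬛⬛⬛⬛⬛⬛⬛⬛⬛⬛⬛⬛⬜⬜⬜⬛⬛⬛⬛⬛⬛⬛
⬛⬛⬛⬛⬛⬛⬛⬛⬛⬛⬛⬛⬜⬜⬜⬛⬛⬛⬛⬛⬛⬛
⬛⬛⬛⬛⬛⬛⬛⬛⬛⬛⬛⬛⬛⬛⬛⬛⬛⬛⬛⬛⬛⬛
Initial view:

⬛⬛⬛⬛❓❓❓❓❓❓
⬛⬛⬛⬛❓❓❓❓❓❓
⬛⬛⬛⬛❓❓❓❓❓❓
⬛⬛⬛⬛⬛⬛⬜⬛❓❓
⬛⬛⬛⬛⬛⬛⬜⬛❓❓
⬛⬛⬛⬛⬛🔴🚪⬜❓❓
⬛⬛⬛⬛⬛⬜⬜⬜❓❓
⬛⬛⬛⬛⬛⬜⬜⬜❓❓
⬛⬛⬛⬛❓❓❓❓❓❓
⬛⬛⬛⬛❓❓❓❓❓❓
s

⬛⬛⬛⬛❓❓❓❓❓❓
⬛⬛⬛⬛❓❓❓❓❓❓
⬛⬛⬛⬛⬛⬛⬜⬛❓❓
⬛⬛⬛⬛⬛⬛⬜⬛❓❓
⬛⬛⬛⬛⬛⬜🚪⬜❓❓
⬛⬛⬛⬛⬛🔴⬜⬜❓❓
⬛⬛⬛⬛⬛⬜⬜⬜❓❓
⬛⬛⬛⬛⬛⬛⬛⬛❓❓
⬛⬛⬛⬛❓❓❓❓❓❓
⬛⬛⬛⬛❓❓❓❓❓❓

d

⬛⬛⬛❓❓❓❓❓❓❓
⬛⬛⬛❓❓❓❓❓❓❓
⬛⬛⬛⬛⬛⬜⬛❓❓❓
⬛⬛⬛⬛⬛⬜⬛⬛❓❓
⬛⬛⬛⬛⬜🚪⬜⬛❓❓
⬛⬛⬛⬛⬜🔴⬜⬛❓❓
⬛⬛⬛⬛⬜⬜⬜⬛❓❓
⬛⬛⬛⬛⬛⬛⬛⬛❓❓
⬛⬛⬛❓❓❓❓❓❓❓
⬛⬛⬛❓❓❓❓❓❓❓

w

⬛⬛⬛❓❓❓❓❓❓❓
⬛⬛⬛❓❓❓❓❓❓❓
⬛⬛⬛❓❓❓❓❓❓❓
⬛⬛⬛⬛⬛⬜⬛⬛❓❓
⬛⬛⬛⬛⬛⬜⬛⬛❓❓
⬛⬛⬛⬛⬜🔴⬜⬛❓❓
⬛⬛⬛⬛⬜⬜⬜⬛❓❓
⬛⬛⬛⬛⬜⬜⬜⬛❓❓
⬛⬛⬛⬛⬛⬛⬛⬛❓❓
⬛⬛⬛❓❓❓❓❓❓❓

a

⬛⬛⬛⬛❓❓❓❓❓❓
⬛⬛⬛⬛❓❓❓❓❓❓
⬛⬛⬛⬛❓❓❓❓❓❓
⬛⬛⬛⬛⬛⬛⬜⬛⬛❓
⬛⬛⬛⬛⬛⬛⬜⬛⬛❓
⬛⬛⬛⬛⬛🔴🚪⬜⬛❓
⬛⬛⬛⬛⬛⬜⬜⬜⬛❓
⬛⬛⬛⬛⬛⬜⬜⬜⬛❓
⬛⬛⬛⬛⬛⬛⬛⬛⬛❓
⬛⬛⬛⬛❓❓❓❓❓❓

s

⬛⬛⬛⬛❓❓❓❓❓❓
⬛⬛⬛⬛❓❓❓❓❓❓
⬛⬛⬛⬛⬛⬛⬜⬛⬛❓
⬛⬛⬛⬛⬛⬛⬜⬛⬛❓
⬛⬛⬛⬛⬛⬜🚪⬜⬛❓
⬛⬛⬛⬛⬛🔴⬜⬜⬛❓
⬛⬛⬛⬛⬛⬜⬜⬜⬛❓
⬛⬛⬛⬛⬛⬛⬛⬛⬛❓
⬛⬛⬛⬛❓❓❓❓❓❓
⬛⬛⬛⬛❓❓❓❓❓❓

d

⬛⬛⬛❓❓❓❓❓❓❓
⬛⬛⬛❓❓❓❓❓❓❓
⬛⬛⬛⬛⬛⬜⬛⬛❓❓
⬛⬛⬛⬛⬛⬜⬛⬛❓❓
⬛⬛⬛⬛⬜🚪⬜⬛❓❓
⬛⬛⬛⬛⬜🔴⬜⬛❓❓
⬛⬛⬛⬛⬜⬜⬜⬛❓❓
⬛⬛⬛⬛⬛⬛⬛⬛❓❓
⬛⬛⬛❓❓❓❓❓❓❓
⬛⬛⬛❓❓❓❓❓❓❓

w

⬛⬛⬛❓❓❓❓❓❓❓
⬛⬛⬛❓❓❓❓❓❓❓
⬛⬛⬛❓❓❓❓❓❓❓
⬛⬛⬛⬛⬛⬜⬛⬛❓❓
⬛⬛⬛⬛⬛⬜⬛⬛❓❓
⬛⬛⬛⬛⬜🔴⬜⬛❓❓
⬛⬛⬛⬛⬜⬜⬜⬛❓❓
⬛⬛⬛⬛⬜⬜⬜⬛❓❓
⬛⬛⬛⬛⬛⬛⬛⬛❓❓
⬛⬛⬛❓❓❓❓❓❓❓

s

⬛⬛⬛❓❓❓❓❓❓❓
⬛⬛⬛❓❓❓❓❓❓❓
⬛⬛⬛⬛⬛⬜⬛⬛❓❓
⬛⬛⬛⬛⬛⬜⬛⬛❓❓
⬛⬛⬛⬛⬜🚪⬜⬛❓❓
⬛⬛⬛⬛⬜🔴⬜⬛❓❓
⬛⬛⬛⬛⬜⬜⬜⬛❓❓
⬛⬛⬛⬛⬛⬛⬛⬛❓❓
⬛⬛⬛❓❓❓❓❓❓❓
⬛⬛⬛❓❓❓❓❓❓❓

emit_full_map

⬛⬛⬜⬛⬛
⬛⬛⬜⬛⬛
⬛⬜🚪⬜⬛
⬛⬜🔴⬜⬛
⬛⬜⬜⬜⬛
⬛⬛⬛⬛⬛

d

⬛⬛❓❓❓❓❓❓❓❓
⬛⬛❓❓❓❓❓❓❓❓
⬛⬛⬛⬛⬜⬛⬛❓❓❓
⬛⬛⬛⬛⬜⬛⬛⬛❓❓
⬛⬛⬛⬜🚪⬜⬛⬛❓❓
⬛⬛⬛⬜⬜🔴⬛⬛❓❓
⬛⬛⬛⬜⬜⬜⬛⬛❓❓
⬛⬛⬛⬛⬛⬛⬛⬛❓❓
⬛⬛❓❓❓❓❓❓❓❓
⬛⬛❓❓❓❓❓❓❓❓

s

⬛⬛❓❓❓❓❓❓❓❓
⬛⬛⬛⬛⬜⬛⬛❓❓❓
⬛⬛⬛⬛⬜⬛⬛⬛❓❓
⬛⬛⬛⬜🚪⬜⬛⬛❓❓
⬛⬛⬛⬜⬜⬜⬛⬛❓❓
⬛⬛⬛⬜⬜🔴⬛⬛❓❓
⬛⬛⬛⬛⬛⬛⬛⬛❓❓
⬛⬛❓⬛⬛⬛⬛⬛❓❓
⬛⬛❓❓❓❓❓❓❓❓
⬛⬛❓❓❓❓❓❓❓❓

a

⬛⬛⬛❓❓❓❓❓❓❓
⬛⬛⬛⬛⬛⬜⬛⬛❓❓
⬛⬛⬛⬛⬛⬜⬛⬛⬛❓
⬛⬛⬛⬛⬜🚪⬜⬛⬛❓
⬛⬛⬛⬛⬜⬜⬜⬛⬛❓
⬛⬛⬛⬛⬜🔴⬜⬛⬛❓
⬛⬛⬛⬛⬛⬛⬛⬛⬛❓
⬛⬛⬛⬛⬛⬛⬛⬛⬛❓
⬛⬛⬛❓❓❓❓❓❓❓
⬛⬛⬛❓❓❓❓❓❓❓

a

⬛⬛⬛⬛❓❓❓❓❓❓
⬛⬛⬛⬛⬛⬛⬜⬛⬛❓
⬛⬛⬛⬛⬛⬛⬜⬛⬛⬛
⬛⬛⬛⬛⬛⬜🚪⬜⬛⬛
⬛⬛⬛⬛⬛⬜⬜⬜⬛⬛
⬛⬛⬛⬛⬛🔴⬜⬜⬛⬛
⬛⬛⬛⬛⬛⬛⬛⬛⬛⬛
⬛⬛⬛⬛⬛⬛⬛⬛⬛⬛
⬛⬛⬛⬛❓❓❓❓❓❓
⬛⬛⬛⬛❓❓❓❓❓❓

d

⬛⬛⬛❓❓❓❓❓❓❓
⬛⬛⬛⬛⬛⬜⬛⬛❓❓
⬛⬛⬛⬛⬛⬜⬛⬛⬛❓
⬛⬛⬛⬛⬜🚪⬜⬛⬛❓
⬛⬛⬛⬛⬜⬜⬜⬛⬛❓
⬛⬛⬛⬛⬜🔴⬜⬛⬛❓
⬛⬛⬛⬛⬛⬛⬛⬛⬛❓
⬛⬛⬛⬛⬛⬛⬛⬛⬛❓
⬛⬛⬛❓❓❓❓❓❓❓
⬛⬛⬛❓❓❓❓❓❓❓

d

⬛⬛❓❓❓❓❓❓❓❓
⬛⬛⬛⬛⬜⬛⬛❓❓❓
⬛⬛⬛⬛⬜⬛⬛⬛❓❓
⬛⬛⬛⬜🚪⬜⬛⬛❓❓
⬛⬛⬛⬜⬜⬜⬛⬛❓❓
⬛⬛⬛⬜⬜🔴⬛⬛❓❓
⬛⬛⬛⬛⬛⬛⬛⬛❓❓
⬛⬛⬛⬛⬛⬛⬛⬛❓❓
⬛⬛❓❓❓❓❓❓❓❓
⬛⬛❓❓❓❓❓❓❓❓

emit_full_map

⬛⬛⬜⬛⬛❓
⬛⬛⬜⬛⬛⬛
⬛⬜🚪⬜⬛⬛
⬛⬜⬜⬜⬛⬛
⬛⬜⬜🔴⬛⬛
⬛⬛⬛⬛⬛⬛
⬛⬛⬛⬛⬛⬛

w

⬛⬛❓❓❓❓❓❓❓❓
⬛⬛❓❓❓❓❓❓❓❓
⬛⬛⬛⬛⬜⬛⬛❓❓❓
⬛⬛⬛⬛⬜⬛⬛⬛❓❓
⬛⬛⬛⬜🚪⬜⬛⬛❓❓
⬛⬛⬛⬜⬜🔴⬛⬛❓❓
⬛⬛⬛⬜⬜⬜⬛⬛❓❓
⬛⬛⬛⬛⬛⬛⬛⬛❓❓
⬛⬛⬛⬛⬛⬛⬛⬛❓❓
⬛⬛❓❓❓❓❓❓❓❓

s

⬛⬛❓❓❓❓❓❓❓❓
⬛⬛⬛⬛⬜⬛⬛❓❓❓
⬛⬛⬛⬛⬜⬛⬛⬛❓❓
⬛⬛⬛⬜🚪⬜⬛⬛❓❓
⬛⬛⬛⬜⬜⬜⬛⬛❓❓
⬛⬛⬛⬜⬜🔴⬛⬛❓❓
⬛⬛⬛⬛⬛⬛⬛⬛❓❓
⬛⬛⬛⬛⬛⬛⬛⬛❓❓
⬛⬛❓❓❓❓❓❓❓❓
⬛⬛❓❓❓❓❓❓❓❓
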